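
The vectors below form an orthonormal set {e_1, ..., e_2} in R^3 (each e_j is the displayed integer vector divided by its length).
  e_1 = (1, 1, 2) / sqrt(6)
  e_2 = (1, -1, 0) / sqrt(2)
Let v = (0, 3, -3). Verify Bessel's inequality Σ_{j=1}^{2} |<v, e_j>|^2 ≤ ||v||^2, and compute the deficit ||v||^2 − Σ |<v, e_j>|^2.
Σ |<v, e_j>|^2 = 6; ||v||^2 = 18; deficit = 12

Write each e_j = u_j / sqrt(<u_j, u_j>) where u_j is the displayed integer vector. Then <v, e_j> = <v, u_j> / sqrt(<u_j, u_j>), so |<v, e_j>|^2 = <v, u_j>^2 / <u_j, u_j>.
Coefficients: <v, e_1> = -3/sqrt(6), <v, e_2> = -3/sqrt(2).
Square and sum: Σ |<v, e_j>|^2 = 6.
Compute ||v||^2 = v·v = 18.
Deficit = 18 − 6 = 12 ≥ 0, confirming Bessel's inequality. (The deficit equals ||v − Σ <v,e_j> e_j||^2, the squared distance from v to span{e_j}.)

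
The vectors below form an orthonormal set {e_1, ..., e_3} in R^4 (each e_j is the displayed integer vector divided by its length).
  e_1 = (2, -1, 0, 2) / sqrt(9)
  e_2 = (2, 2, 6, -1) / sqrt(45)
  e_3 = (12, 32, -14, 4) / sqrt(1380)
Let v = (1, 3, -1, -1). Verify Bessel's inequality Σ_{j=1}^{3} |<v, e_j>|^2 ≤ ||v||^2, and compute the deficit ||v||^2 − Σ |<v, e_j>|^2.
Σ |<v, e_j>|^2 = 779/69; ||v||^2 = 12; deficit = 49/69

Write each e_j = u_j / sqrt(<u_j, u_j>) where u_j is the displayed integer vector. Then <v, e_j> = <v, u_j> / sqrt(<u_j, u_j>), so |<v, e_j>|^2 = <v, u_j>^2 / <u_j, u_j>.
Coefficients: <v, e_1> = -3/sqrt(9), <v, e_2> = 3/sqrt(45), <v, e_3> = 118/sqrt(1380).
Square and sum: Σ |<v, e_j>|^2 = 779/69.
Compute ||v||^2 = v·v = 12.
Deficit = 12 − 779/69 = 49/69 ≥ 0, confirming Bessel's inequality. (The deficit equals ||v − Σ <v,e_j> e_j||^2, the squared distance from v to span{e_j}.)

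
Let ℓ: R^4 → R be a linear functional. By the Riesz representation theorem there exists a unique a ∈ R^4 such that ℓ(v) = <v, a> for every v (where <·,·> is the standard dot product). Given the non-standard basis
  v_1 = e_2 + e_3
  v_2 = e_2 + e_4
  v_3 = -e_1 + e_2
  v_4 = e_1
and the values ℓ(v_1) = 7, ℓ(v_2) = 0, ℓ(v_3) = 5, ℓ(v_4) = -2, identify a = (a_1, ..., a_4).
a = (-2, 3, 4, -3)

Write a = (a_1, ..., a_4) in the standard basis. For each basis vector v_i, ℓ(v_i) = <v_i, a> is a linear equation in the a_j's. Collect the n equations into a matrix system V a = ℓ, where row i of V is v_i (expressed in the standard basis). Since V is invertible (lower-triangular with 1s on the diagonal, up to permutation), solve by back-substitution:
  V =
[[0, 1, 1, 0],
 [0, 1, 0, 1],
 [-1, 1, 0, 0],
 [1, 0, 0, 0]]
  V a = (7, 0, 5, -2)
Solving gives a = (-2, 3, 4, -3).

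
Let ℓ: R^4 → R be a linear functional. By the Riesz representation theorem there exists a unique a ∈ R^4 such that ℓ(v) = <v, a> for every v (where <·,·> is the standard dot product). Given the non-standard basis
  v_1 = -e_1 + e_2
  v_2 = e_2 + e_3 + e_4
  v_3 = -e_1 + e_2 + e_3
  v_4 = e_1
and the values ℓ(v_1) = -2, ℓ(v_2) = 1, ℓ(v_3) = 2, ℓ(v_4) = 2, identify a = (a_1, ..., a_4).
a = (2, 0, 4, -3)

Write a = (a_1, ..., a_4) in the standard basis. For each basis vector v_i, ℓ(v_i) = <v_i, a> is a linear equation in the a_j's. Collect the n equations into a matrix system V a = ℓ, where row i of V is v_i (expressed in the standard basis). Since V is invertible (lower-triangular with 1s on the diagonal, up to permutation), solve by back-substitution:
  V =
[[-1, 1, 0, 0],
 [0, 1, 1, 1],
 [-1, 1, 1, 0],
 [1, 0, 0, 0]]
  V a = (-2, 1, 2, 2)
Solving gives a = (2, 0, 4, -3).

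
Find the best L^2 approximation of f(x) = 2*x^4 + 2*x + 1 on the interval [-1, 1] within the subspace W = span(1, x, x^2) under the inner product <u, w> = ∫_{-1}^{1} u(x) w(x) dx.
g(x) = 12*x^2/7 + 2*x + 29/35

The best approximation g ∈ W is the orthogonal projection of f onto W. Writing g = a_0 + a_1 x + a_2 x^2, the coefficients solve the normal equations G · a = b where
  G_{ij} = <φ_i, φ_j> and b_i = <f, φ_i>, with φ_0 = 1, φ_1 = x, φ_2 = x^2.
G =
  [2, 0, 2/3]
  [0, 2/3, 0]
  [2/3, 0, 2/5],
b = (14/5, 4/3, 26/21).
Solving gives a_0 = 29/35, a_1 = 2, a_2 = 12/7, so
  g(x) = 12*x^2/7 + 2*x + 29/35.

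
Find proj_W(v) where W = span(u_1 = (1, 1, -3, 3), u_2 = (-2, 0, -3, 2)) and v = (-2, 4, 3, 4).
proj_W(v) = (56/171, 46/171, -41/57, 128/171)

Set up U = [u_1 | ... | u_2] ∈ R^(4×2). The projector onto W = col(U) is P = U (U^T U)^(-1) U^T.
Compute U^T U =
  [20, 13]
  [13, 17],
and U^T v = (5, 3).
Solve U^T U · c = U^T v for the coefficients: c = (46/171, -5/171). The projection is proj_W(v) = U c.
Check: (v - proj_W(v)) · u_1 = 0  (should be 0).
Check: (v - proj_W(v)) · u_2 = 0  (should be 0).
Result: proj_W(v) = (56/171, 46/171, -41/57, 128/171).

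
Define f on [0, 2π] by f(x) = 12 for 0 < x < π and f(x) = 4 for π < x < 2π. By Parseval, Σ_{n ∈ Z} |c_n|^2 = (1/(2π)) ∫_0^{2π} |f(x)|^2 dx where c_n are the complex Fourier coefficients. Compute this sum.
Σ |c_n|^2 = 80

Parseval equates the L^2 energy of f (normalised by 1/(2π)) with the ℓ^2 sum of its Fourier coefficients: (1/(2π)) ∫_0^{2π} |f|^2 = Σ |c_n|^2.
Compute the left side: (1/(2π)) [∫_0^π 12^2 dx + ∫_π^{2π} 4^2 dx] = (1/(2π)) · (144π + 16π) = (144 + 16)/2 = 80.
So Σ_{n ∈ Z} |c_n|^2 = 80.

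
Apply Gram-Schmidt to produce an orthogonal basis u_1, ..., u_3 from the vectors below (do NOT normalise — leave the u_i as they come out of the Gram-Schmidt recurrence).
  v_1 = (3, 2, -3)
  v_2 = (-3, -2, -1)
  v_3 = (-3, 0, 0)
Orthogonal basis:
  u_1 = (3, 2, -3)
  u_2 = (-18/11, -12/11, -26/11)
  u_3 = (-12/13, 18/13, 0)

Apply the Gram-Schmidt recurrence
  u_1 = v_1
  u_i = v_i − Σ_{j<i} ((v_i · u_j) / (u_j · u_j)) · u_j.

Step by step this gives:
  u_1 = (3, 2, -3)
  u_2 = (-18/11, -12/11, -26/11)
  u_3 = (-12/13, 18/13, 0)

Orthogonality check:
  u_2 · u_1 = 0 (should be 0)
  u_3 · u_1 = 0 (should be 0)
  u_3 · u_2 = 0 (should be 0)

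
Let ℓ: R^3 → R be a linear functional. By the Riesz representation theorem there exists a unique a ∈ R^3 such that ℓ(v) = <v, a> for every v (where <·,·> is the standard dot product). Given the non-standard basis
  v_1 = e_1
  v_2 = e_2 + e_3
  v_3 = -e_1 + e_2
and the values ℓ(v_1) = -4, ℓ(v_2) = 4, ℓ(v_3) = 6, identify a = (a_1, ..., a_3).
a = (-4, 2, 2)

Write a = (a_1, ..., a_3) in the standard basis. For each basis vector v_i, ℓ(v_i) = <v_i, a> is a linear equation in the a_j's. Collect the n equations into a matrix system V a = ℓ, where row i of V is v_i (expressed in the standard basis). Since V is invertible (lower-triangular with 1s on the diagonal, up to permutation), solve by back-substitution:
  V =
[[1, 0, 0],
 [0, 1, 1],
 [-1, 1, 0]]
  V a = (-4, 4, 6)
Solving gives a = (-4, 2, 2).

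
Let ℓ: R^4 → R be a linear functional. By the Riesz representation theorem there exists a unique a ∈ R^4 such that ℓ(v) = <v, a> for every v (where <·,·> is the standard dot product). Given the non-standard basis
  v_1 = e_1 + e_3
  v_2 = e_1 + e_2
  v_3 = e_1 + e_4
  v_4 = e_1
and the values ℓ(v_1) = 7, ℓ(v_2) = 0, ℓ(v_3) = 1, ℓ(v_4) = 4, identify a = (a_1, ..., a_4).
a = (4, -4, 3, -3)

Write a = (a_1, ..., a_4) in the standard basis. For each basis vector v_i, ℓ(v_i) = <v_i, a> is a linear equation in the a_j's. Collect the n equations into a matrix system V a = ℓ, where row i of V is v_i (expressed in the standard basis). Since V is invertible (lower-triangular with 1s on the diagonal, up to permutation), solve by back-substitution:
  V =
[[1, 0, 1, 0],
 [1, 1, 0, 0],
 [1, 0, 0, 1],
 [1, 0, 0, 0]]
  V a = (7, 0, 1, 4)
Solving gives a = (4, -4, 3, -3).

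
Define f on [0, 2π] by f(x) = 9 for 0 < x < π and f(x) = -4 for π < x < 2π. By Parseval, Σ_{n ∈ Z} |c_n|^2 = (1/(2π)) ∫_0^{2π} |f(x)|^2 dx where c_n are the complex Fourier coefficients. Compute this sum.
Σ |c_n|^2 = 97/2

Parseval equates the L^2 energy of f (normalised by 1/(2π)) with the ℓ^2 sum of its Fourier coefficients: (1/(2π)) ∫_0^{2π} |f|^2 = Σ |c_n|^2.
Compute the left side: (1/(2π)) [∫_0^π 9^2 dx + ∫_π^{2π} (-4)^2 dx] = (1/(2π)) · (81π + 16π) = (81 + 16)/2 = 97/2.
So Σ_{n ∈ Z} |c_n|^2 = 97/2.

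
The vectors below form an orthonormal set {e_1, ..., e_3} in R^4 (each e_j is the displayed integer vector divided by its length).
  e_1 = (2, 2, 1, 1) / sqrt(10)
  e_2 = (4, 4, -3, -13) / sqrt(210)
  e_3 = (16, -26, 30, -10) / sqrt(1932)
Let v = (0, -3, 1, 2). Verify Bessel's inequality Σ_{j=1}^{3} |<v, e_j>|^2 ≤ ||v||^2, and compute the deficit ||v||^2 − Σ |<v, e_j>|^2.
Σ |<v, e_j>|^2 = 297/23; ||v||^2 = 14; deficit = 25/23

Write each e_j = u_j / sqrt(<u_j, u_j>) where u_j is the displayed integer vector. Then <v, e_j> = <v, u_j> / sqrt(<u_j, u_j>), so |<v, e_j>|^2 = <v, u_j>^2 / <u_j, u_j>.
Coefficients: <v, e_1> = -3/sqrt(10), <v, e_2> = -41/sqrt(210), <v, e_3> = 88/sqrt(1932).
Square and sum: Σ |<v, e_j>|^2 = 297/23.
Compute ||v||^2 = v·v = 14.
Deficit = 14 − 297/23 = 25/23 ≥ 0, confirming Bessel's inequality. (The deficit equals ||v − Σ <v,e_j> e_j||^2, the squared distance from v to span{e_j}.)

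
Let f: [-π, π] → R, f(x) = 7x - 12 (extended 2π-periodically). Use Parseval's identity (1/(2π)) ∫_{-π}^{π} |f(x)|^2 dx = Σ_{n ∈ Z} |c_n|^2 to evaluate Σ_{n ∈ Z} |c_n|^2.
Σ |c_n|^2 = 49π^2/3 + 144

Expand and integrate term by term over [-π, π]:
  ∫ (7x)^2 dx = 49·(2π^3/3); ∫ 2·7·(-12)·x dx = 0 (odd integrand); ∫ (-12)^2 dx = 144·2π.
So (1/(2π)) ∫_{-π}^{π} (7x - 12)^2 dx = 49π^2/3 + 144 = 49π^2/3 + 144.
Parseval ⇒ Σ |c_n|^2 = 49π^2/3 + 144.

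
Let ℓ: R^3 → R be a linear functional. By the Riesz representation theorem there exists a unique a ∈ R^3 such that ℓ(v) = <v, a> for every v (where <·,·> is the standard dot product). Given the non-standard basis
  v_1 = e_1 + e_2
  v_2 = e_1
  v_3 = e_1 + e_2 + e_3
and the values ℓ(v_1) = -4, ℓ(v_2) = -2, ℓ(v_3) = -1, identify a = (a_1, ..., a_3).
a = (-2, -2, 3)

Write a = (a_1, ..., a_3) in the standard basis. For each basis vector v_i, ℓ(v_i) = <v_i, a> is a linear equation in the a_j's. Collect the n equations into a matrix system V a = ℓ, where row i of V is v_i (expressed in the standard basis). Since V is invertible (lower-triangular with 1s on the diagonal, up to permutation), solve by back-substitution:
  V =
[[1, 1, 0],
 [1, 0, 0],
 [1, 1, 1]]
  V a = (-4, -2, -1)
Solving gives a = (-2, -2, 3).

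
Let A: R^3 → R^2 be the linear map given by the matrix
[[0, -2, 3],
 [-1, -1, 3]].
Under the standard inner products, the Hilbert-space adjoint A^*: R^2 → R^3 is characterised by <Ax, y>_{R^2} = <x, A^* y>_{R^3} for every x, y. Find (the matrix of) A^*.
A^* = A^T =
[[0, -1],
 [-2, -1],
 [3, 3]]

For real matrices with standard dot products, the defining identity <Ax, y> = <x, A^* y> gives (Ax)^T y = x^T (A^*) y, i.e. x^T A^T y = x^T (A^*) y. Since this holds for all x, y, we must have A^* = A^T. Therefore
A^* =
[[0, -1],
 [-2, -1],
 [3, 3]].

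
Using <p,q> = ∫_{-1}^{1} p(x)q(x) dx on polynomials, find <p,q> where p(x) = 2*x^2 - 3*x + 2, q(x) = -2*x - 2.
<p,q> = -20/3

Expand the product: p(x)·q(x) = -4*x^3 + 2*x^2 + 2*x - 4.
∫_{-1}^{1} of each monomial x^k gives [2/(k+1) if k even, 0 if k odd]. Integrating term-by-term (or equivalently evaluating the antiderivative F(x) = -x^4 + 2*x^3/3 + x^2 - 4*x at the endpoints):
  F(1) − F(−1) = -10/3 − (10/3) = -20/3.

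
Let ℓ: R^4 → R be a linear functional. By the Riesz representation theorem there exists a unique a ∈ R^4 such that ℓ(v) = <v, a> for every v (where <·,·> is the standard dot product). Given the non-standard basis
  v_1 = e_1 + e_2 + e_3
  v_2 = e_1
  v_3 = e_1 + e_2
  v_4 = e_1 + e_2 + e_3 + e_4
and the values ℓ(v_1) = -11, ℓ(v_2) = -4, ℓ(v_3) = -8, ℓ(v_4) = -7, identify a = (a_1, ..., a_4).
a = (-4, -4, -3, 4)

Write a = (a_1, ..., a_4) in the standard basis. For each basis vector v_i, ℓ(v_i) = <v_i, a> is a linear equation in the a_j's. Collect the n equations into a matrix system V a = ℓ, where row i of V is v_i (expressed in the standard basis). Since V is invertible (lower-triangular with 1s on the diagonal, up to permutation), solve by back-substitution:
  V =
[[1, 1, 1, 0],
 [1, 0, 0, 0],
 [1, 1, 0, 0],
 [1, 1, 1, 1]]
  V a = (-11, -4, -8, -7)
Solving gives a = (-4, -4, -3, 4).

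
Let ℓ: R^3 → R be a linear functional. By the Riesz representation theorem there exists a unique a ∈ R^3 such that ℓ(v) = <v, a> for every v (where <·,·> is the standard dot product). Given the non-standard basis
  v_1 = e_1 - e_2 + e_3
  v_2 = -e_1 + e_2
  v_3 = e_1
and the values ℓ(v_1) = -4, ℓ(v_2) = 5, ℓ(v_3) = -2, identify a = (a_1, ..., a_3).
a = (-2, 3, 1)

Write a = (a_1, ..., a_3) in the standard basis. For each basis vector v_i, ℓ(v_i) = <v_i, a> is a linear equation in the a_j's. Collect the n equations into a matrix system V a = ℓ, where row i of V is v_i (expressed in the standard basis). Since V is invertible (lower-triangular with 1s on the diagonal, up to permutation), solve by back-substitution:
  V =
[[1, -1, 1],
 [-1, 1, 0],
 [1, 0, 0]]
  V a = (-4, 5, -2)
Solving gives a = (-2, 3, 1).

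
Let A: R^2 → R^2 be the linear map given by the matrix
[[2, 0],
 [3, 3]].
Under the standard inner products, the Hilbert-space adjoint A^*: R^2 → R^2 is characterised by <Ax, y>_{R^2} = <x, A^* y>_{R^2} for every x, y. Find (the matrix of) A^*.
A^* = A^T =
[[2, 3],
 [0, 3]]

For real matrices with standard dot products, the defining identity <Ax, y> = <x, A^* y> gives (Ax)^T y = x^T (A^*) y, i.e. x^T A^T y = x^T (A^*) y. Since this holds for all x, y, we must have A^* = A^T. Therefore
A^* =
[[2, 3],
 [0, 3]].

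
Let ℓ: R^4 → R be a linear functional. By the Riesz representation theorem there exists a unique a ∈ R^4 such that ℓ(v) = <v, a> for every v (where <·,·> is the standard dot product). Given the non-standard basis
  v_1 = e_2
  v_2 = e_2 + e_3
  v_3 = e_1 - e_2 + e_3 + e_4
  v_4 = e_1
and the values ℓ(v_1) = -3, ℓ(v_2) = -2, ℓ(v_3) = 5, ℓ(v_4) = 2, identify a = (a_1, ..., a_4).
a = (2, -3, 1, -1)

Write a = (a_1, ..., a_4) in the standard basis. For each basis vector v_i, ℓ(v_i) = <v_i, a> is a linear equation in the a_j's. Collect the n equations into a matrix system V a = ℓ, where row i of V is v_i (expressed in the standard basis). Since V is invertible (lower-triangular with 1s on the diagonal, up to permutation), solve by back-substitution:
  V =
[[0, 1, 0, 0],
 [0, 1, 1, 0],
 [1, -1, 1, 1],
 [1, 0, 0, 0]]
  V a = (-3, -2, 5, 2)
Solving gives a = (2, -3, 1, -1).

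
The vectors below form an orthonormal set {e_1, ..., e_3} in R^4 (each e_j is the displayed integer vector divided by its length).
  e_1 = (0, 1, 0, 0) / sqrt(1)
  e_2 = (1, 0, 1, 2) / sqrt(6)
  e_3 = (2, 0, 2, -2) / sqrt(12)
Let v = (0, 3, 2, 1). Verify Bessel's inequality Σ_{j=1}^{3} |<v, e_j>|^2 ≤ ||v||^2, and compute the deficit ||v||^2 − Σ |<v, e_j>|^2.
Σ |<v, e_j>|^2 = 12; ||v||^2 = 14; deficit = 2

Write each e_j = u_j / sqrt(<u_j, u_j>) where u_j is the displayed integer vector. Then <v, e_j> = <v, u_j> / sqrt(<u_j, u_j>), so |<v, e_j>|^2 = <v, u_j>^2 / <u_j, u_j>.
Coefficients: <v, e_1> = 3/sqrt(1), <v, e_2> = 4/sqrt(6), <v, e_3> = 2/sqrt(12).
Square and sum: Σ |<v, e_j>|^2 = 12.
Compute ||v||^2 = v·v = 14.
Deficit = 14 − 12 = 2 ≥ 0, confirming Bessel's inequality. (The deficit equals ||v − Σ <v,e_j> e_j||^2, the squared distance from v to span{e_j}.)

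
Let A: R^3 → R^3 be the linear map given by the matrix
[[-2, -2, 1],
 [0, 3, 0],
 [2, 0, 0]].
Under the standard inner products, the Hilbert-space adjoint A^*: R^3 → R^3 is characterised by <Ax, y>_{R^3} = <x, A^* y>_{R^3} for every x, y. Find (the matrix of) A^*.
A^* = A^T =
[[-2, 0, 2],
 [-2, 3, 0],
 [1, 0, 0]]

For real matrices with standard dot products, the defining identity <Ax, y> = <x, A^* y> gives (Ax)^T y = x^T (A^*) y, i.e. x^T A^T y = x^T (A^*) y. Since this holds for all x, y, we must have A^* = A^T. Therefore
A^* =
[[-2, 0, 2],
 [-2, 3, 0],
 [1, 0, 0]].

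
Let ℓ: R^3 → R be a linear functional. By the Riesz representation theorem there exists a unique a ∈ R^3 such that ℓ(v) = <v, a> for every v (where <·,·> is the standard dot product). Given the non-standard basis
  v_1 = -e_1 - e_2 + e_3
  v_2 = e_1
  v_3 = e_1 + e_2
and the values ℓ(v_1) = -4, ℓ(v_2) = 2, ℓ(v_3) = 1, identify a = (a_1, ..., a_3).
a = (2, -1, -3)

Write a = (a_1, ..., a_3) in the standard basis. For each basis vector v_i, ℓ(v_i) = <v_i, a> is a linear equation in the a_j's. Collect the n equations into a matrix system V a = ℓ, where row i of V is v_i (expressed in the standard basis). Since V is invertible (lower-triangular with 1s on the diagonal, up to permutation), solve by back-substitution:
  V =
[[-1, -1, 1],
 [1, 0, 0],
 [1, 1, 0]]
  V a = (-4, 2, 1)
Solving gives a = (2, -1, -3).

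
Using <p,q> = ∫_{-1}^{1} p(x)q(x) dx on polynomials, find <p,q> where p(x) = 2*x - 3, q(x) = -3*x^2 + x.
<p,q> = 22/3

Expand the product: p(x)·q(x) = -6*x^3 + 11*x^2 - 3*x.
∫_{-1}^{1} of each monomial x^k gives [2/(k+1) if k even, 0 if k odd]. Integrating term-by-term (or equivalently evaluating the antiderivative F(x) = -3*x^4/2 + 11*x^3/3 - 3*x^2/2 at the endpoints):
  F(1) − F(−1) = 2/3 − (-20/3) = 22/3.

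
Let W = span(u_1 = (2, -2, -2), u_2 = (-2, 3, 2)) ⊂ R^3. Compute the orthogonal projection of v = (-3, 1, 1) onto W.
proj_W(v) = (-2, 1, 2)

Set up U = [u_1 | ... | u_2] ∈ R^(3×2). The projector onto W = col(U) is P = U (U^T U)^(-1) U^T.
Compute U^T U =
  [12, -14]
  [-14, 17],
and U^T v = (-10, 11).
Solve U^T U · c = U^T v for the coefficients: c = (-2, -1). The projection is proj_W(v) = U c.
Check: (v - proj_W(v)) · u_1 = 0  (should be 0).
Check: (v - proj_W(v)) · u_2 = 0  (should be 0).
Result: proj_W(v) = (-2, 1, 2).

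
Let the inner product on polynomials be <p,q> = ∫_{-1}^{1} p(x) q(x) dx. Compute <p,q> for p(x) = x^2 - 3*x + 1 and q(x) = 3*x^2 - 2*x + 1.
<p,q> = 148/15

Expand the product: p(x)·q(x) = 3*x^4 - 11*x^3 + 10*x^2 - 5*x + 1.
∫_{-1}^{1} of each monomial x^k gives [2/(k+1) if k even, 0 if k odd]. Integrating term-by-term (or equivalently evaluating the antiderivative F(x) = 3*x^5/5 - 11*x^4/4 + 10*x^3/3 - 5*x^2/2 + x at the endpoints):
  F(1) − F(−1) = -19/60 − (-611/60) = 148/15.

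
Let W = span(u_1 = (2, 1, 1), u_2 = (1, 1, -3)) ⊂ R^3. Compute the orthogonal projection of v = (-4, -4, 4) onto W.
proj_W(v) = (-148/33, -104/33, 136/33)

Set up U = [u_1 | ... | u_2] ∈ R^(3×2). The projector onto W = col(U) is P = U (U^T U)^(-1) U^T.
Compute U^T U =
  [6, 0]
  [0, 11],
and U^T v = (-8, -20).
Solve U^T U · c = U^T v for the coefficients: c = (-4/3, -20/11). The projection is proj_W(v) = U c.
Check: (v - proj_W(v)) · u_1 = 0  (should be 0).
Check: (v - proj_W(v)) · u_2 = 0  (should be 0).
Result: proj_W(v) = (-148/33, -104/33, 136/33).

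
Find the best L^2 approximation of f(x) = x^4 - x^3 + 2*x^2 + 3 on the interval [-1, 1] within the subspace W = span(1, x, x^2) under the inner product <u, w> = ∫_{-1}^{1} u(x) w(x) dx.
g(x) = 20*x^2/7 - 3*x/5 + 102/35

The best approximation g ∈ W is the orthogonal projection of f onto W. Writing g = a_0 + a_1 x + a_2 x^2, the coefficients solve the normal equations G · a = b where
  G_{ij} = <φ_i, φ_j> and b_i = <f, φ_i>, with φ_0 = 1, φ_1 = x, φ_2 = x^2.
G =
  [2, 0, 2/3]
  [0, 2/3, 0]
  [2/3, 0, 2/5],
b = (116/15, -2/5, 108/35).
Solving gives a_0 = 102/35, a_1 = -3/5, a_2 = 20/7, so
  g(x) = 20*x^2/7 - 3*x/5 + 102/35.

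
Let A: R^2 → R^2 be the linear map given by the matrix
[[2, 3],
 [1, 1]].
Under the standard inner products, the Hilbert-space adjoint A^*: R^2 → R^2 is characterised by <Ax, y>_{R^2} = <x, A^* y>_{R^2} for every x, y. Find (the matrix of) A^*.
A^* = A^T =
[[2, 1],
 [3, 1]]

For real matrices with standard dot products, the defining identity <Ax, y> = <x, A^* y> gives (Ax)^T y = x^T (A^*) y, i.e. x^T A^T y = x^T (A^*) y. Since this holds for all x, y, we must have A^* = A^T. Therefore
A^* =
[[2, 1],
 [3, 1]].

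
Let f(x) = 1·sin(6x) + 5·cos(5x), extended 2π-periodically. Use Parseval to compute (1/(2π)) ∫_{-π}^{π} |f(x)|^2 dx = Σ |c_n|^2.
Σ |c_n|^2 = 13

Expand |f|^2 and use orthogonality of {sin(nx), cos(mx)} on [-π, π]:
  ∫_{-π}^{π} sin(nx)^2 dx = π, ∫ cos(mx)^2 dx = π, and cross terms integrate to 0.
So ∫_{-π}^{π} f(x)^2 dx = 1^2 · π + 5^2 · π = (1 + 25)π.
Divide by 2π: (1 + 25)/2 = 13.
By Parseval, this equals Σ |c_n|^2.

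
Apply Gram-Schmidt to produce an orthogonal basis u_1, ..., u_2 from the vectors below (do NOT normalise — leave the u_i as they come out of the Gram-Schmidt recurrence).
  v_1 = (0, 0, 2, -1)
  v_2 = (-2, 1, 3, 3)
Orthogonal basis:
  u_1 = (0, 0, 2, -1)
  u_2 = (-2, 1, 9/5, 18/5)

Apply the Gram-Schmidt recurrence
  u_1 = v_1
  u_i = v_i − Σ_{j<i} ((v_i · u_j) / (u_j · u_j)) · u_j.

Step by step this gives:
  u_1 = (0, 0, 2, -1)
  u_2 = (-2, 1, 9/5, 18/5)

Orthogonality check:
  u_2 · u_1 = 0 (should be 0)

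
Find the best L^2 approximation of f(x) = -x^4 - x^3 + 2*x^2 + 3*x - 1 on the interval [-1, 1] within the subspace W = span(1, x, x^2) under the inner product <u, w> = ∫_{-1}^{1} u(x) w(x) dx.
g(x) = 8*x^2/7 + 12*x/5 - 32/35

The best approximation g ∈ W is the orthogonal projection of f onto W. Writing g = a_0 + a_1 x + a_2 x^2, the coefficients solve the normal equations G · a = b where
  G_{ij} = <φ_i, φ_j> and b_i = <f, φ_i>, with φ_0 = 1, φ_1 = x, φ_2 = x^2.
G =
  [2, 0, 2/3]
  [0, 2/3, 0]
  [2/3, 0, 2/5],
b = (-16/15, 8/5, -16/105).
Solving gives a_0 = -32/35, a_1 = 12/5, a_2 = 8/7, so
  g(x) = 8*x^2/7 + 12*x/5 - 32/35.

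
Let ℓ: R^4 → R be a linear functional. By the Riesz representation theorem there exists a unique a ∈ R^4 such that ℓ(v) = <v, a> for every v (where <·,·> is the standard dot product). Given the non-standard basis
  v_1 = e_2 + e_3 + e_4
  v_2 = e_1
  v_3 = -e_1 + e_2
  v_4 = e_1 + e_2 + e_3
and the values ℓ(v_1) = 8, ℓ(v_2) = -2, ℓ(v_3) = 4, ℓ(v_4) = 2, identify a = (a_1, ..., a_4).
a = (-2, 2, 2, 4)

Write a = (a_1, ..., a_4) in the standard basis. For each basis vector v_i, ℓ(v_i) = <v_i, a> is a linear equation in the a_j's. Collect the n equations into a matrix system V a = ℓ, where row i of V is v_i (expressed in the standard basis). Since V is invertible (lower-triangular with 1s on the diagonal, up to permutation), solve by back-substitution:
  V =
[[0, 1, 1, 1],
 [1, 0, 0, 0],
 [-1, 1, 0, 0],
 [1, 1, 1, 0]]
  V a = (8, -2, 4, 2)
Solving gives a = (-2, 2, 2, 4).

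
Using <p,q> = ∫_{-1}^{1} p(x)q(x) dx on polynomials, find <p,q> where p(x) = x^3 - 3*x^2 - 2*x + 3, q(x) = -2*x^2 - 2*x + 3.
<p,q> = 184/15

Expand the product: p(x)·q(x) = -2*x^5 + 4*x^4 + 13*x^3 - 11*x^2 - 12*x + 9.
∫_{-1}^{1} of each monomial x^k gives [2/(k+1) if k even, 0 if k odd]. Integrating term-by-term (or equivalently evaluating the antiderivative F(x) = -x^6/3 + 4*x^5/5 + 13*x^4/4 - 11*x^3/3 - 6*x^2 + 9*x at the endpoints):
  F(1) − F(−1) = 61/20 − (-553/60) = 184/15.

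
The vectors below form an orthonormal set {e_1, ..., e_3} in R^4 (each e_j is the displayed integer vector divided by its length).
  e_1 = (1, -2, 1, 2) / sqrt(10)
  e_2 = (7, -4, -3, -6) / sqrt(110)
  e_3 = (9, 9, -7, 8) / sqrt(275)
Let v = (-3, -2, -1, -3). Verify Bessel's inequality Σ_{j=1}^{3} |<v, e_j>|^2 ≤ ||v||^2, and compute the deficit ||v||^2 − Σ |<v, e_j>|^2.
Σ |<v, e_j>|^2 = 454/25; ||v||^2 = 23; deficit = 121/25

Write each e_j = u_j / sqrt(<u_j, u_j>) where u_j is the displayed integer vector. Then <v, e_j> = <v, u_j> / sqrt(<u_j, u_j>), so |<v, e_j>|^2 = <v, u_j>^2 / <u_j, u_j>.
Coefficients: <v, e_1> = -6/sqrt(10), <v, e_2> = 8/sqrt(110), <v, e_3> = -62/sqrt(275).
Square and sum: Σ |<v, e_j>|^2 = 454/25.
Compute ||v||^2 = v·v = 23.
Deficit = 23 − 454/25 = 121/25 ≥ 0, confirming Bessel's inequality. (The deficit equals ||v − Σ <v,e_j> e_j||^2, the squared distance from v to span{e_j}.)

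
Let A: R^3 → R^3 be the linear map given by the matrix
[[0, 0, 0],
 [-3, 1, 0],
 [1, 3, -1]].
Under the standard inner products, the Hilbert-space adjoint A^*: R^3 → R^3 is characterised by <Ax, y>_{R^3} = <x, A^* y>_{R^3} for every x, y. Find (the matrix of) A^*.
A^* = A^T =
[[0, -3, 1],
 [0, 1, 3],
 [0, 0, -1]]

For real matrices with standard dot products, the defining identity <Ax, y> = <x, A^* y> gives (Ax)^T y = x^T (A^*) y, i.e. x^T A^T y = x^T (A^*) y. Since this holds for all x, y, we must have A^* = A^T. Therefore
A^* =
[[0, -3, 1],
 [0, 1, 3],
 [0, 0, -1]].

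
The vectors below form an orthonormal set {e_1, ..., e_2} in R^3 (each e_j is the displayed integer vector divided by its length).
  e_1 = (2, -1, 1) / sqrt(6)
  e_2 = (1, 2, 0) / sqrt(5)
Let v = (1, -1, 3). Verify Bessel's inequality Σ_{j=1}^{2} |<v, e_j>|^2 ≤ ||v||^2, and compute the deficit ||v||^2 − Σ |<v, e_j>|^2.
Σ |<v, e_j>|^2 = 31/5; ||v||^2 = 11; deficit = 24/5

Write each e_j = u_j / sqrt(<u_j, u_j>) where u_j is the displayed integer vector. Then <v, e_j> = <v, u_j> / sqrt(<u_j, u_j>), so |<v, e_j>|^2 = <v, u_j>^2 / <u_j, u_j>.
Coefficients: <v, e_1> = 6/sqrt(6), <v, e_2> = -1/sqrt(5).
Square and sum: Σ |<v, e_j>|^2 = 31/5.
Compute ||v||^2 = v·v = 11.
Deficit = 11 − 31/5 = 24/5 ≥ 0, confirming Bessel's inequality. (The deficit equals ||v − Σ <v,e_j> e_j||^2, the squared distance from v to span{e_j}.)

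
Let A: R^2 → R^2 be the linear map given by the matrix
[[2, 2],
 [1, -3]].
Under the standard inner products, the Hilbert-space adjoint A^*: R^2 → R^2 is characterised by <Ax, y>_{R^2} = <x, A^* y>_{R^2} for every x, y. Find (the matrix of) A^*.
A^* = A^T =
[[2, 1],
 [2, -3]]

For real matrices with standard dot products, the defining identity <Ax, y> = <x, A^* y> gives (Ax)^T y = x^T (A^*) y, i.e. x^T A^T y = x^T (A^*) y. Since this holds for all x, y, we must have A^* = A^T. Therefore
A^* =
[[2, 1],
 [2, -3]].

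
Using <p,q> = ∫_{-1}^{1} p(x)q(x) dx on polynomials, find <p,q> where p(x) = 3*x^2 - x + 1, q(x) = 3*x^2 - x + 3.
<p,q> = 274/15

Expand the product: p(x)·q(x) = 9*x^4 - 6*x^3 + 13*x^2 - 4*x + 3.
∫_{-1}^{1} of each monomial x^k gives [2/(k+1) if k even, 0 if k odd]. Integrating term-by-term (or equivalently evaluating the antiderivative F(x) = 9*x^5/5 - 3*x^4/2 + 13*x^3/3 - 2*x^2 + 3*x at the endpoints):
  F(1) − F(−1) = 169/30 − (-379/30) = 274/15.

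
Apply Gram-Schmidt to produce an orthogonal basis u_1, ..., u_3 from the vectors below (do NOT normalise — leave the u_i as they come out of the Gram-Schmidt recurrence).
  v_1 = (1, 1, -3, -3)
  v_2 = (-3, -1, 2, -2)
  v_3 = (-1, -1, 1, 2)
Orthogonal basis:
  u_1 = (1, 1, -3, -3)
  u_2 = (-14/5, -4/5, 7/5, -13/5)
  u_3 = (-83/172, -79/172, -109/172, 55/172)

Apply the Gram-Schmidt recurrence
  u_1 = v_1
  u_i = v_i − Σ_{j<i} ((v_i · u_j) / (u_j · u_j)) · u_j.

Step by step this gives:
  u_1 = (1, 1, -3, -3)
  u_2 = (-14/5, -4/5, 7/5, -13/5)
  u_3 = (-83/172, -79/172, -109/172, 55/172)

Orthogonality check:
  u_2 · u_1 = 0 (should be 0)
  u_3 · u_1 = 0 (should be 0)
  u_3 · u_2 = 0 (should be 0)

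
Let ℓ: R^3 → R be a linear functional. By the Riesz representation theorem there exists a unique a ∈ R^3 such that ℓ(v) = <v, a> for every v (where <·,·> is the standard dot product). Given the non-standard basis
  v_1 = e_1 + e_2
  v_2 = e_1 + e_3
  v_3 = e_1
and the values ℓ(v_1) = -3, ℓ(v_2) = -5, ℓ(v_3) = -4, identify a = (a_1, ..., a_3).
a = (-4, 1, -1)

Write a = (a_1, ..., a_3) in the standard basis. For each basis vector v_i, ℓ(v_i) = <v_i, a> is a linear equation in the a_j's. Collect the n equations into a matrix system V a = ℓ, where row i of V is v_i (expressed in the standard basis). Since V is invertible (lower-triangular with 1s on the diagonal, up to permutation), solve by back-substitution:
  V =
[[1, 1, 0],
 [1, 0, 1],
 [1, 0, 0]]
  V a = (-3, -5, -4)
Solving gives a = (-4, 1, -1).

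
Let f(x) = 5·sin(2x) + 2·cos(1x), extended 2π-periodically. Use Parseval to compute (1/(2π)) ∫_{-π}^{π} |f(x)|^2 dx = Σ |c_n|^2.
Σ |c_n|^2 = 29/2

Expand |f|^2 and use orthogonality of {sin(nx), cos(mx)} on [-π, π]:
  ∫_{-π}^{π} sin(nx)^2 dx = π, ∫ cos(mx)^2 dx = π, and cross terms integrate to 0.
So ∫_{-π}^{π} f(x)^2 dx = 5^2 · π + 2^2 · π = (25 + 4)π.
Divide by 2π: (25 + 4)/2 = 29/2.
By Parseval, this equals Σ |c_n|^2.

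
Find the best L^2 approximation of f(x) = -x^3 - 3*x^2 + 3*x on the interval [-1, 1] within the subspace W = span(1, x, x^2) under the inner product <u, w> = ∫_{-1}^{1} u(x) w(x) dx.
g(x) = -3*x^2 + 12*x/5

The best approximation g ∈ W is the orthogonal projection of f onto W. Writing g = a_0 + a_1 x + a_2 x^2, the coefficients solve the normal equations G · a = b where
  G_{ij} = <φ_i, φ_j> and b_i = <f, φ_i>, with φ_0 = 1, φ_1 = x, φ_2 = x^2.
G =
  [2, 0, 2/3]
  [0, 2/3, 0]
  [2/3, 0, 2/5],
b = (-2, 8/5, -6/5).
Solving gives a_0 = 0, a_1 = 12/5, a_2 = -3, so
  g(x) = -3*x^2 + 12*x/5.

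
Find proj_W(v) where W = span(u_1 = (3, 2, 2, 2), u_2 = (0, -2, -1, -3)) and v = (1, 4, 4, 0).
proj_W(v) = (61/25, 146/75, 134/75, 158/75)

Set up U = [u_1 | ... | u_2] ∈ R^(4×2). The projector onto W = col(U) is P = U (U^T U)^(-1) U^T.
Compute U^T U =
  [21, -12]
  [-12, 14],
and U^T v = (19, -12).
Solve U^T U · c = U^T v for the coefficients: c = (61/75, -4/25). The projection is proj_W(v) = U c.
Check: (v - proj_W(v)) · u_1 = 0  (should be 0).
Check: (v - proj_W(v)) · u_2 = 0  (should be 0).
Result: proj_W(v) = (61/25, 146/75, 134/75, 158/75).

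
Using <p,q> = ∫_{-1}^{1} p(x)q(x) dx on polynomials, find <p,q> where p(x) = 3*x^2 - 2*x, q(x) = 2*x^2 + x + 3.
<p,q> = 106/15

Expand the product: p(x)·q(x) = 6*x^4 - x^3 + 7*x^2 - 6*x.
∫_{-1}^{1} of each monomial x^k gives [2/(k+1) if k even, 0 if k odd]. Integrating term-by-term (or equivalently evaluating the antiderivative F(x) = 6*x^5/5 - x^4/4 + 7*x^3/3 - 3*x^2 at the endpoints):
  F(1) − F(−1) = 17/60 − (-407/60) = 106/15.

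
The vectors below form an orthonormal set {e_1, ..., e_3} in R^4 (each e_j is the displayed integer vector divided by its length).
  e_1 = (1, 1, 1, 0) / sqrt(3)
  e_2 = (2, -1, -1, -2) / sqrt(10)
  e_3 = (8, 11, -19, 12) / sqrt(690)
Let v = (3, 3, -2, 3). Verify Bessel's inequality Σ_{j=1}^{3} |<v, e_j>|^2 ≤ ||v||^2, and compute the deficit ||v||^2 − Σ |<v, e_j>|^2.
Σ |<v, e_j>|^2 = 697/23; ||v||^2 = 31; deficit = 16/23

Write each e_j = u_j / sqrt(<u_j, u_j>) where u_j is the displayed integer vector. Then <v, e_j> = <v, u_j> / sqrt(<u_j, u_j>), so |<v, e_j>|^2 = <v, u_j>^2 / <u_j, u_j>.
Coefficients: <v, e_1> = 4/sqrt(3), <v, e_2> = -1/sqrt(10), <v, e_3> = 131/sqrt(690).
Square and sum: Σ |<v, e_j>|^2 = 697/23.
Compute ||v||^2 = v·v = 31.
Deficit = 31 − 697/23 = 16/23 ≥ 0, confirming Bessel's inequality. (The deficit equals ||v − Σ <v,e_j> e_j||^2, the squared distance from v to span{e_j}.)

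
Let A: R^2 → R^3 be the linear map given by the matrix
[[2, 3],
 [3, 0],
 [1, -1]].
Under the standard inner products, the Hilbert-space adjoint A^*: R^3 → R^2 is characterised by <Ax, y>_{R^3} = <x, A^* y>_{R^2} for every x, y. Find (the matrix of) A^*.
A^* = A^T =
[[2, 3, 1],
 [3, 0, -1]]

For real matrices with standard dot products, the defining identity <Ax, y> = <x, A^* y> gives (Ax)^T y = x^T (A^*) y, i.e. x^T A^T y = x^T (A^*) y. Since this holds for all x, y, we must have A^* = A^T. Therefore
A^* =
[[2, 3, 1],
 [3, 0, -1]].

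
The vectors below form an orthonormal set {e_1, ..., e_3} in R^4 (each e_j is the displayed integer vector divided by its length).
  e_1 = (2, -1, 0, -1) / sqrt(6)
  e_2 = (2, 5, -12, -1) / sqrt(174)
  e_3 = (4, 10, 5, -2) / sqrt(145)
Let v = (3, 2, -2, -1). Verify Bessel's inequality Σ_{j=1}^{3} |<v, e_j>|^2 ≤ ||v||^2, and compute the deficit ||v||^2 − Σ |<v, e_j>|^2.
Σ |<v, e_j>|^2 = 89/5; ||v||^2 = 18; deficit = 1/5

Write each e_j = u_j / sqrt(<u_j, u_j>) where u_j is the displayed integer vector. Then <v, e_j> = <v, u_j> / sqrt(<u_j, u_j>), so |<v, e_j>|^2 = <v, u_j>^2 / <u_j, u_j>.
Coefficients: <v, e_1> = 5/sqrt(6), <v, e_2> = 41/sqrt(174), <v, e_3> = 24/sqrt(145).
Square and sum: Σ |<v, e_j>|^2 = 89/5.
Compute ||v||^2 = v·v = 18.
Deficit = 18 − 89/5 = 1/5 ≥ 0, confirming Bessel's inequality. (The deficit equals ||v − Σ <v,e_j> e_j||^2, the squared distance from v to span{e_j}.)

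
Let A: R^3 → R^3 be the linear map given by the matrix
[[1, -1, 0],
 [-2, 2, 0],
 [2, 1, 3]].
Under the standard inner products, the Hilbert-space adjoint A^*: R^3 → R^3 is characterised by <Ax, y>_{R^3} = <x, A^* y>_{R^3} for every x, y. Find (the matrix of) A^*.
A^* = A^T =
[[1, -2, 2],
 [-1, 2, 1],
 [0, 0, 3]]

For real matrices with standard dot products, the defining identity <Ax, y> = <x, A^* y> gives (Ax)^T y = x^T (A^*) y, i.e. x^T A^T y = x^T (A^*) y. Since this holds for all x, y, we must have A^* = A^T. Therefore
A^* =
[[1, -2, 2],
 [-1, 2, 1],
 [0, 0, 3]].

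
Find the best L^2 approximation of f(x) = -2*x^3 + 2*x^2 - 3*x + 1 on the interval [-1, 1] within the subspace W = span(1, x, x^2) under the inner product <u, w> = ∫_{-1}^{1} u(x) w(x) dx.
g(x) = 2*x^2 - 21*x/5 + 1

The best approximation g ∈ W is the orthogonal projection of f onto W. Writing g = a_0 + a_1 x + a_2 x^2, the coefficients solve the normal equations G · a = b where
  G_{ij} = <φ_i, φ_j> and b_i = <f, φ_i>, with φ_0 = 1, φ_1 = x, φ_2 = x^2.
G =
  [2, 0, 2/3]
  [0, 2/3, 0]
  [2/3, 0, 2/5],
b = (10/3, -14/5, 22/15).
Solving gives a_0 = 1, a_1 = -21/5, a_2 = 2, so
  g(x) = 2*x^2 - 21*x/5 + 1.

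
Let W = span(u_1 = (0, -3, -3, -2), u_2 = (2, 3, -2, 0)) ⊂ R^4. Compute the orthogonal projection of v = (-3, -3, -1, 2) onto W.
proj_W(v) = (-524/365, -1077/365, 233/365, -194/365)

Set up U = [u_1 | ... | u_2] ∈ R^(4×2). The projector onto W = col(U) is P = U (U^T U)^(-1) U^T.
Compute U^T U =
  [22, -3]
  [-3, 17],
and U^T v = (8, -13).
Solve U^T U · c = U^T v for the coefficients: c = (97/365, -262/365). The projection is proj_W(v) = U c.
Check: (v - proj_W(v)) · u_1 = 0  (should be 0).
Check: (v - proj_W(v)) · u_2 = 0  (should be 0).
Result: proj_W(v) = (-524/365, -1077/365, 233/365, -194/365).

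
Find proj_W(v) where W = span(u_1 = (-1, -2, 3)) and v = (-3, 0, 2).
proj_W(v) = (-9/14, -9/7, 27/14)

Set up U = [u_1 | ... | u_1] ∈ R^(3×1). The projector onto W = col(U) is P = U (U^T U)^(-1) U^T.
Compute U^T U =
  [14],
and U^T v = (9).
Solve U^T U · c = U^T v for the coefficients: c = (9/14). The projection is proj_W(v) = U c.
Check: (v - proj_W(v)) · u_1 = 0  (should be 0).
Result: proj_W(v) = (-9/14, -9/7, 27/14).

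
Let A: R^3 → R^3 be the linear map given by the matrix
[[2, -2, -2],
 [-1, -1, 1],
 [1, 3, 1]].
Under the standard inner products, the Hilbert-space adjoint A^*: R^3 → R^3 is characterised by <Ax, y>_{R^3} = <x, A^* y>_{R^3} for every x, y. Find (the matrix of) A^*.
A^* = A^T =
[[2, -1, 1],
 [-2, -1, 3],
 [-2, 1, 1]]

For real matrices with standard dot products, the defining identity <Ax, y> = <x, A^* y> gives (Ax)^T y = x^T (A^*) y, i.e. x^T A^T y = x^T (A^*) y. Since this holds for all x, y, we must have A^* = A^T. Therefore
A^* =
[[2, -1, 1],
 [-2, -1, 3],
 [-2, 1, 1]].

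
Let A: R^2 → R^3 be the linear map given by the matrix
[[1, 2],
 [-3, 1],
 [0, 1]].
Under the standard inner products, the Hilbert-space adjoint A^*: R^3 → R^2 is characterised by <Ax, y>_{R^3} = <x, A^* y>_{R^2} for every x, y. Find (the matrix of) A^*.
A^* = A^T =
[[1, -3, 0],
 [2, 1, 1]]

For real matrices with standard dot products, the defining identity <Ax, y> = <x, A^* y> gives (Ax)^T y = x^T (A^*) y, i.e. x^T A^T y = x^T (A^*) y. Since this holds for all x, y, we must have A^* = A^T. Therefore
A^* =
[[1, -3, 0],
 [2, 1, 1]].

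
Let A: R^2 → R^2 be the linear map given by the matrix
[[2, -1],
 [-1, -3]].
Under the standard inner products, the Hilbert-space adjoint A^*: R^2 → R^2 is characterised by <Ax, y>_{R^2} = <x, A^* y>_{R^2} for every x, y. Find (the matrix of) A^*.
A^* = A^T =
[[2, -1],
 [-1, -3]]

For real matrices with standard dot products, the defining identity <Ax, y> = <x, A^* y> gives (Ax)^T y = x^T (A^*) y, i.e. x^T A^T y = x^T (A^*) y. Since this holds for all x, y, we must have A^* = A^T. Therefore
A^* =
[[2, -1],
 [-1, -3]].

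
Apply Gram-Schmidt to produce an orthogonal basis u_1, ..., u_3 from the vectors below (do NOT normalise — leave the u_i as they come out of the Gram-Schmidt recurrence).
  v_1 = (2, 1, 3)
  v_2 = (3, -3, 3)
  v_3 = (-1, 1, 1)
Orthogonal basis:
  u_1 = (2, 1, 3)
  u_2 = (9/7, -27/7, 3/7)
  u_3 = (-12/13, -3/13, 9/13)

Apply the Gram-Schmidt recurrence
  u_1 = v_1
  u_i = v_i − Σ_{j<i} ((v_i · u_j) / (u_j · u_j)) · u_j.

Step by step this gives:
  u_1 = (2, 1, 3)
  u_2 = (9/7, -27/7, 3/7)
  u_3 = (-12/13, -3/13, 9/13)

Orthogonality check:
  u_2 · u_1 = 0 (should be 0)
  u_3 · u_1 = 0 (should be 0)
  u_3 · u_2 = 0 (should be 0)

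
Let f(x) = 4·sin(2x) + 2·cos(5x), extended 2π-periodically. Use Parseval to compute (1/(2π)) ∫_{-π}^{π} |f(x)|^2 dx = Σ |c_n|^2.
Σ |c_n|^2 = 10

Expand |f|^2 and use orthogonality of {sin(nx), cos(mx)} on [-π, π]:
  ∫_{-π}^{π} sin(nx)^2 dx = π, ∫ cos(mx)^2 dx = π, and cross terms integrate to 0.
So ∫_{-π}^{π} f(x)^2 dx = 4^2 · π + 2^2 · π = (16 + 4)π.
Divide by 2π: (16 + 4)/2 = 10.
By Parseval, this equals Σ |c_n|^2.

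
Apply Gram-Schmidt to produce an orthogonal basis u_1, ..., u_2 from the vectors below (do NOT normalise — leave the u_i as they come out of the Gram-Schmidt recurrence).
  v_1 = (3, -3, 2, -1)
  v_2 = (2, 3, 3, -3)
Orthogonal basis:
  u_1 = (3, -3, 2, -1)
  u_2 = (28/23, 87/23, 57/23, -63/23)

Apply the Gram-Schmidt recurrence
  u_1 = v_1
  u_i = v_i − Σ_{j<i} ((v_i · u_j) / (u_j · u_j)) · u_j.

Step by step this gives:
  u_1 = (3, -3, 2, -1)
  u_2 = (28/23, 87/23, 57/23, -63/23)

Orthogonality check:
  u_2 · u_1 = 0 (should be 0)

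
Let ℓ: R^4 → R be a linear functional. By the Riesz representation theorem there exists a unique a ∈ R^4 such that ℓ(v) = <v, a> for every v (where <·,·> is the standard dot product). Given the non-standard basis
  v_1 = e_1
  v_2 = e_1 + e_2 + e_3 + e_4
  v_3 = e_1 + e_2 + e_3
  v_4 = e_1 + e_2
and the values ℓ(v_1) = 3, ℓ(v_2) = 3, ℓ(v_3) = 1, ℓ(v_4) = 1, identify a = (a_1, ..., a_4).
a = (3, -2, 0, 2)

Write a = (a_1, ..., a_4) in the standard basis. For each basis vector v_i, ℓ(v_i) = <v_i, a> is a linear equation in the a_j's. Collect the n equations into a matrix system V a = ℓ, where row i of V is v_i (expressed in the standard basis). Since V is invertible (lower-triangular with 1s on the diagonal, up to permutation), solve by back-substitution:
  V =
[[1, 0, 0, 0],
 [1, 1, 1, 1],
 [1, 1, 1, 0],
 [1, 1, 0, 0]]
  V a = (3, 3, 1, 1)
Solving gives a = (3, -2, 0, 2).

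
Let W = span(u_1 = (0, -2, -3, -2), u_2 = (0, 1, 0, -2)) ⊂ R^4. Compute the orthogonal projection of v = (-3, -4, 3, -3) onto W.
proj_W(v) = (0, -2/9, -7/9, -10/9)

Set up U = [u_1 | ... | u_2] ∈ R^(4×2). The projector onto W = col(U) is P = U (U^T U)^(-1) U^T.
Compute U^T U =
  [17, 2]
  [2, 5],
and U^T v = (5, 2).
Solve U^T U · c = U^T v for the coefficients: c = (7/27, 8/27). The projection is proj_W(v) = U c.
Check: (v - proj_W(v)) · u_1 = 0  (should be 0).
Check: (v - proj_W(v)) · u_2 = 0  (should be 0).
Result: proj_W(v) = (0, -2/9, -7/9, -10/9).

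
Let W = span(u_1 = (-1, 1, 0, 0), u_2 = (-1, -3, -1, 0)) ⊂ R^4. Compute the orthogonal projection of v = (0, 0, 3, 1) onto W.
proj_W(v) = (2/3, 2/3, 1/3, 0)

Set up U = [u_1 | ... | u_2] ∈ R^(4×2). The projector onto W = col(U) is P = U (U^T U)^(-1) U^T.
Compute U^T U =
  [2, -2]
  [-2, 11],
and U^T v = (0, -3).
Solve U^T U · c = U^T v for the coefficients: c = (-1/3, -1/3). The projection is proj_W(v) = U c.
Check: (v - proj_W(v)) · u_1 = 0  (should be 0).
Check: (v - proj_W(v)) · u_2 = 0  (should be 0).
Result: proj_W(v) = (2/3, 2/3, 1/3, 0).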